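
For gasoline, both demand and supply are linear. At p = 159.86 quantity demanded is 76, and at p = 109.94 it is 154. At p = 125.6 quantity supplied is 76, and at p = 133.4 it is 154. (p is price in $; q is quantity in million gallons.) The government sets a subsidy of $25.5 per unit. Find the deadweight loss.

$439.36 million

Demand slope = (109.94 − 159.86)/(154 − 76) = −0.64, so p = 208.5 − 0.64q.
Supply slope = (133.4 − 125.6)/(154 − 76) = 0.1, so p = 118 + 0.1q.
Competitive equilibrium: 208.5 − 0.64q = 118 + 0.1q → q* = 122.2973, p* = 130.2297.
The subsidy lowers effective supply by 25.5: p = 92.5 + 0.1q.
New quantity: 208.5 − 0.64q = 92.5 + 0.1q → q' = 156.7568.
Overproduction Δq = 156.7568 − 122.2973 = 34.4595; wedge = subsidy = 25.5.
Welfare loss = ½ × 34.4595 × 25.5 = $439.36 million.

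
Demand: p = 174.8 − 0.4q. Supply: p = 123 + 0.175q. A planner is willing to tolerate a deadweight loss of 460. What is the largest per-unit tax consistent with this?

23

Competitive equilibrium: 174.8 − 0.4q = 123 + 0.175q → q* = 90.087, p* = 138.7652.
A tax t gives Δq = t/0.575 and wedge t, so DWL = t²/1.15.
t²/1.15 = 460 → t² = 529 → t = 23.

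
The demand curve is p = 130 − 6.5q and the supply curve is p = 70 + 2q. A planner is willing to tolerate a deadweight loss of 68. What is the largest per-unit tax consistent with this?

34

Competitive equilibrium: 130 − 6.5q = 70 + 2q → q* = 7.0588, p* = 84.1176.
A tax t gives Δq = t/8.5 and wedge t, so DWL = t²/17.
t²/17 = 68 → t² = 1156 → t = 34.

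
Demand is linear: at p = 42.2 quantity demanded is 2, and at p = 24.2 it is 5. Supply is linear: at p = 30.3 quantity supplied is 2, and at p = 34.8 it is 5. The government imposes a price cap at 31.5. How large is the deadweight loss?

Demand slope = (24.2 − 42.2)/(5 − 2) = −6, so p = 54.2 − 6q.
Supply slope = (34.8 − 30.3)/(5 − 2) = 1.5, so p = 27.3 + 1.5q.
Competitive equilibrium: 54.2 − 6q = 27.3 + 1.5q → q* = 3.5867, p* = 32.68.
At the ceiling p = 31.5, quantity supplied = (31.5 − 27.3)/1.5 = 2.8.
Willingness to pay at q' = 2.8: 54.2 − 6·2.8 = 37.4.
Δq = 3.5867 − 2.8 = 0.7867; wedge = 37.4 − 31.5 = 5.9.
DWL = ½ × 0.7867 × 5.9 = 2.32.

2.32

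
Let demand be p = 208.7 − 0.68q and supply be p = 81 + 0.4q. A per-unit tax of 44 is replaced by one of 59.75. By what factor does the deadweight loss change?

1.844

Competitive equilibrium: 208.7 − 0.68q = 81 + 0.4q → q* = 118.2407, p* = 128.2963.
For a per-unit tax t: Δq = t/1.08, so DWL = ½·t·(t/1.08) = t²/2.16.
At t = 44: DWL = 896.296. At t = 59.75: DWL = 1652.807.
Ratio = (59.75/44)² = 1.844.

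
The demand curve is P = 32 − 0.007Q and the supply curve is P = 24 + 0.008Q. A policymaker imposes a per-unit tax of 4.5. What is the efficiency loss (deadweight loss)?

675

Competitive equilibrium: 32 − 0.007Q = 24 + 0.008Q → Q* = 533.3333, P* = 28.2667.
With the tax, the buyer price exceeds the seller price by 4.5: (32 − 0.007Q) − (24 + 0.008Q) = 4.5 → Q' = 233.3333.
ΔQ = 533.3333 − 233.3333 = 300; the wedge equals the tax, 4.5.
Welfare loss = ½ × 300 × 4.5 = 675.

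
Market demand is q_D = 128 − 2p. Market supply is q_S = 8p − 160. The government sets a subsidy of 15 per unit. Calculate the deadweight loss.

In inverse form: demand p = 64 − 0.5q, supply p = 20 + 0.125q.
Competitive equilibrium: 64 − 0.5q = 20 + 0.125q → q* = 70.4, p* = 28.8.
The subsidy lowers effective supply by 15: p = 5 + 0.125q.
New quantity: 64 − 0.5q = 5 + 0.125q → q' = 94.4.
Overproduction Δq = 94.4 − 70.4 = 24; wedge = subsidy = 15.
Welfare loss = ½ × 24 × 15 = 180.

180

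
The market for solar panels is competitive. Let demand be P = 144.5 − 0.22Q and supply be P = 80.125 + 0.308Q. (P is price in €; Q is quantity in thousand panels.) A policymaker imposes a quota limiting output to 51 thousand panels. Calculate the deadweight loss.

Competitive equilibrium: 144.5 − 0.22Q = 80.125 + 0.308Q → Q* = 121.9223, P* = 117.6771.
At Q = 51: demand price = 144.5 − 0.22·51 = 133.28; supply price = 80.125 + 0.308·51 = 95.833.
ΔQ = 121.9223 − 51 = 70.9223; wedge = 133.28 − 95.833 = 37.447.
DWL = ½ × 70.9223 × 37.447 = €1327.91 thousand.

€1327.91 thousand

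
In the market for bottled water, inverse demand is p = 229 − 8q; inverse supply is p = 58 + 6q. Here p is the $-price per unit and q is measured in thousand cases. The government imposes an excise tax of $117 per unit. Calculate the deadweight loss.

Competitive equilibrium: 229 − 8q = 58 + 6q → q* = 12.21429, p* = 131.28571.
With the tax, the buyer price exceeds the seller price by 117: (229 − 8q) − (58 + 6q) = 117 → q' = 3.85714.
Δq = 12.21429 − 3.85714 = 8.35715; the wedge equals the tax, 117.
Deadweight loss = ½ × 8.35715 × 117 = $488.89 thousand.

$488.89 thousand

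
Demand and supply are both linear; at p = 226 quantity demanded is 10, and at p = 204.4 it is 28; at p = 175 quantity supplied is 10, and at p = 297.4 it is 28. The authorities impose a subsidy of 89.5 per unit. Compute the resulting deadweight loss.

Demand slope = (204.4 − 226)/(28 − 10) = −1.2, so p = 238 − 1.2q.
Supply slope = (297.4 − 175)/(28 − 10) = 6.8, so p = 107 + 6.8q.
Competitive equilibrium: 238 − 1.2q = 107 + 6.8q → q* = 16.375, p* = 218.35.
The subsidy lowers effective supply by 89.5: p = 17.5 + 6.8q.
New quantity: 238 − 1.2q = 17.5 + 6.8q → q' = 27.5625.
Overproduction Δq = 27.5625 − 16.375 = 11.1875; wedge = subsidy = 89.5.
Welfare loss = ½ × 11.1875 × 89.5 = 500.64.

500.64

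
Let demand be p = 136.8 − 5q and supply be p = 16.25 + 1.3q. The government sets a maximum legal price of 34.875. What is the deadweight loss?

72.82

Competitive equilibrium: 136.8 − 5q = 16.25 + 1.3q → q* = 19.1349, p* = 41.1254.
At the ceiling p = 34.875, quantity supplied = (34.875 − 16.25)/1.3 = 14.3269.
Willingness to pay at q' = 14.3269: 136.8 − 5·14.3269 = 65.1655.
Δq = 19.1349 − 14.3269 = 4.808; wedge = 65.1655 − 34.875 = 30.2905.
Welfare loss = ½ × 4.808 × 30.2905 = 72.82.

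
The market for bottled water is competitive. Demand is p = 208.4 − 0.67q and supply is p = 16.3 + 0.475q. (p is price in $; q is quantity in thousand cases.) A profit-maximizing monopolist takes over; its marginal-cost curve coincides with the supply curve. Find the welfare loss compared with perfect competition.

Competitive equilibrium: 208.4 − 0.67q = 16.3 + 0.475q → q* = 167.7729, p* = 95.9921.
Marginal revenue: MR = 208.4 − 1.34q. Set MR = MC: 208.4 − 1.34q = 16.3 + 0.475q → q_m = 105.8402.
Price p_m = 208.4 − 0.67·105.8402 = 137.4871; MC(q_m) = 16.3 + 0.475·105.8402 = 66.5741.
Competitive q* = 167.7729, so Δq = 61.9327; wedge = 137.4871 − 66.5741 = 70.913.
Welfare loss = ½ × 61.9327 × 70.913 = $2195.92 thousand.

$2195.92 thousand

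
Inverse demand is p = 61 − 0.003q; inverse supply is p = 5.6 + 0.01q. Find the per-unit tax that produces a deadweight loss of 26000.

26

Competitive equilibrium: 61 − 0.003q = 5.6 + 0.01q → q* = 4261.5385, p* = 48.2154.
A tax t gives Δq = t/0.013 and wedge t, so DWL = t²/0.026.
t²/0.026 = 26000 → t² = 676 → t = 26.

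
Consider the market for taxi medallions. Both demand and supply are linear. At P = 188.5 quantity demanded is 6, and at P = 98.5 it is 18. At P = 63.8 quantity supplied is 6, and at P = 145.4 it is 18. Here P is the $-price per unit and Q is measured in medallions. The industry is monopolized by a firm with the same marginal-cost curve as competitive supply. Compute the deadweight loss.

Demand slope = (98.5 − 188.5)/(18 − 6) = −7.5, so P = 233.5 − 7.5Q.
Supply slope = (145.4 − 63.8)/(18 − 6) = 6.8, so P = 23 + 6.8Q.
Competitive equilibrium: 233.5 − 7.5Q = 23 + 6.8Q → Q* = 14.7203, P* = 123.0979.
Marginal revenue: MR = 233.5 − 15Q. Set MR = MC: 233.5 − 15Q = 23 + 6.8Q → Q_m = 9.656.
Price P_m = 233.5 − 7.5·9.656 = 161.08; MC(Q_m) = 23 + 6.8·9.656 = 88.6608.
Competitive Q* = 14.7203, so ΔQ = 5.0643; wedge = 161.08 − 88.6608 = 72.4192.
Deadweight loss = ½ × 5.0643 × 72.4192 = $183.38.

$183.38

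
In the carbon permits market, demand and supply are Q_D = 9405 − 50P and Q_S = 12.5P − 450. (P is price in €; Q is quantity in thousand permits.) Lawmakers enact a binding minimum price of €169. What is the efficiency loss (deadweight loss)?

In inverse form: demand P = 188.1 − 0.02Q, supply P = 36 + 0.08Q.
Competitive equilibrium: 188.1 − 0.02Q = 36 + 0.08Q → Q* = 1521, P* = 157.68.
At the floor P = 169, quantity demanded = (188.1 − 169)/0.02 = 955.
Sellers' marginal cost at Q' = 955: 36 + 0.08·955 = 112.4.
ΔQ = 1521 − 955 = 566; wedge = 169 − 112.4 = 56.6.
The triangle = ½ × 566 × 56.6 = €16017.80 thousand.

€16017.80 thousand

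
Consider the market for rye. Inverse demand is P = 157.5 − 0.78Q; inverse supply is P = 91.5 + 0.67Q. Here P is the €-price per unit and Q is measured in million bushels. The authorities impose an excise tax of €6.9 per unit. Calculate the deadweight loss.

Competitive equilibrium: 157.5 − 0.78Q = 91.5 + 0.67Q → Q* = 45.5172, P* = 121.9966.
With the tax, the buyer price exceeds the seller price by 6.9: (157.5 − 0.78Q) − (91.5 + 0.67Q) = 6.9 → Q' = 40.7586.
ΔQ = 45.5172 − 40.7586 = 4.7586; the wedge equals the tax, 6.9.
Welfare loss = ½ × 4.7586 × 6.9 = €16.42 million.

€16.42 million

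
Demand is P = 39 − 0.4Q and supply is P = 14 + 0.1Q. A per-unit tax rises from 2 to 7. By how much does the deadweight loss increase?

45

Competitive equilibrium: 39 − 0.4Q = 14 + 0.1Q → Q* = 50, P* = 19.
For a per-unit tax t: ΔQ = t/0.5, so DWL = ½·t·(t/0.5) = t²/1.
At t = 2: DWL = 4. At t = 7: DWL = 49.
Increase = 49 − 4 = 45.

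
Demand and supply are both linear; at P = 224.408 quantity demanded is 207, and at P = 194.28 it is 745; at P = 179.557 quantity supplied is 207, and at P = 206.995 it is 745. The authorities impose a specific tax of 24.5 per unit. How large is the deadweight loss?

Demand slope = (194.28 − 224.408)/(745 − 207) = −0.056, so P = 236 − 0.056Q.
Supply slope = (206.995 − 179.557)/(745 − 207) = 0.051, so P = 169 + 0.051Q.
Competitive equilibrium: 236 − 0.056Q = 169 + 0.051Q → Q* = 626.1682, P* = 200.9346.
With the tax, the buyer price exceeds the seller price by 24.5: (236 − 0.056Q) − (169 + 0.051Q) = 24.5 → Q' = 397.1963.
ΔQ = 626.1682 − 397.1963 = 228.9719; the wedge equals the tax, 24.5.
DWL = ½ × 228.9719 × 24.5 = 2804.91.

2804.91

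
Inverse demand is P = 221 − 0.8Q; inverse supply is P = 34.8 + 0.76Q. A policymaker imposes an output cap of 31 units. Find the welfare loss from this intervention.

Competitive equilibrium: 221 − 0.8Q = 34.8 + 0.76Q → Q* = 119.359, P* = 125.5128.
At Q = 31: demand price = 221 − 0.8·31 = 196.2; supply price = 34.8 + 0.76·31 = 58.36.
ΔQ = 119.359 − 31 = 88.359; wedge = 196.2 − 58.36 = 137.84.
Deadweight loss = ½ × 88.359 × 137.84 = 6089.70.

6089.70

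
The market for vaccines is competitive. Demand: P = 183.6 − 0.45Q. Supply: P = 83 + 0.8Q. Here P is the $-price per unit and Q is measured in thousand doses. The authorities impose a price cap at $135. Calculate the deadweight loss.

Competitive equilibrium: 183.6 − 0.45Q = 83 + 0.8Q → Q* = 80.48, P* = 147.384.
At the ceiling P = 135, quantity supplied = (135 − 83)/0.8 = 65.
Willingness to pay at Q' = 65: 183.6 − 0.45·65 = 154.35.
ΔQ = 80.48 − 65 = 15.48; wedge = 154.35 − 135 = 19.35.
The triangle = ½ × 15.48 × 19.35 = $149.769 thousand.

$149.769 thousand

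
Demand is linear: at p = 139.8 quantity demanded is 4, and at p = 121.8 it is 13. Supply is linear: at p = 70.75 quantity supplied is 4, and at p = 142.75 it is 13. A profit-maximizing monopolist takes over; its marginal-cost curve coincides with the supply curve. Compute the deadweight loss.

Demand slope = (121.8 − 139.8)/(13 − 4) = −2, so p = 147.8 − 2q.
Supply slope = (142.75 − 70.75)/(13 − 4) = 8, so p = 38.75 + 8q.
Competitive equilibrium: 147.8 − 2q = 38.75 + 8q → q* = 10.905, p* = 125.99.
Marginal revenue: MR = 147.8 − 4q. Set MR = MC: 147.8 − 4q = 38.75 + 8q → q_m = 9.0875.
Price p_m = 147.8 − 2·9.0875 = 129.625; MC(q_m) = 38.75 + 8·9.0875 = 111.45.
Competitive q* = 10.905, so Δq = 1.8175; wedge = 129.625 − 111.45 = 18.175.
The triangle = ½ × 1.8175 × 18.175 = 16.52.

16.52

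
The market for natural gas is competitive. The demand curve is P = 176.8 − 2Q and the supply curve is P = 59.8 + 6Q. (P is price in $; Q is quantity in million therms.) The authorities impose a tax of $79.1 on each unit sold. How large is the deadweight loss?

Competitive equilibrium: 176.8 − 2Q = 59.8 + 6Q → Q* = 14.625, P* = 147.55.
With the tax, the buyer price exceeds the seller price by 79.1: (176.8 − 2Q) − (59.8 + 6Q) = 79.1 → Q' = 4.7375.
ΔQ = 14.625 − 4.7375 = 9.8875; the wedge equals the tax, 79.1.
Deadweight loss = ½ × 9.8875 × 79.1 = $391.05 million.

$391.05 million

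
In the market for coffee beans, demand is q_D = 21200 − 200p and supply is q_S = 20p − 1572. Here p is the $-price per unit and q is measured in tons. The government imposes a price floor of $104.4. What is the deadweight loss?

In inverse form: demand p = 106 − 0.005q, supply p = 78.6 + 0.05q.
Competitive equilibrium: 106 − 0.005q = 78.6 + 0.05q → q* = 498.1818, p* = 103.5091.
At the floor p = 104.4, quantity demanded = (106 − 104.4)/0.005 = 320.
Sellers' marginal cost at q' = 320: 78.6 + 0.05·320 = 94.6.
Δq = 498.1818 − 320 = 178.1818; wedge = 104.4 − 94.6 = 9.8.
Welfare loss = ½ × 178.1818 × 9.8 = $873.09.

$873.09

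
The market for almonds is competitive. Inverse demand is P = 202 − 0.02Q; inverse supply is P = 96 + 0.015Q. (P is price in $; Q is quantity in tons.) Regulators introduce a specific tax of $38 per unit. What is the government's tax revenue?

Competitive equilibrium: 202 − 0.02Q = 96 + 0.015Q → Q* = 3028.5714, P* = 141.4286.
With the tax, the buyer price exceeds the seller price by 38: (202 − 0.02Q) − (96 + 0.015Q) = 38 → Q' = 1942.8571.
Tax revenue = 38 × 1942.8571 = $73828.57.

$73828.57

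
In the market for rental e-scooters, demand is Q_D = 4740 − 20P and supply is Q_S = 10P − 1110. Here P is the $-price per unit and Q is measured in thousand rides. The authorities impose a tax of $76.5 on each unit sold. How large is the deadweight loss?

$19507.50 thousand

In inverse form: demand P = 237 − 0.05Q, supply P = 111 + 0.1Q.
Competitive equilibrium: 237 − 0.05Q = 111 + 0.1Q → Q* = 840, P* = 195.
With the tax, the buyer price exceeds the seller price by 76.5: (237 − 0.05Q) − (111 + 0.1Q) = 76.5 → Q' = 330.
ΔQ = 840 − 330 = 510; the wedge equals the tax, 76.5.
The triangle = ½ × 510 × 76.5 = $19507.50 thousand.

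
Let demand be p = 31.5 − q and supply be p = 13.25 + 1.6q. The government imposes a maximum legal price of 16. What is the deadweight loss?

Competitive equilibrium: 31.5 − q = 13.25 + 1.6q → q* = 7.0192, p* = 24.4808.
At the ceiling p = 16, quantity supplied = (16 − 13.25)/1.6 = 1.7188.
Willingness to pay at q' = 1.7188: 31.5 − 1·1.7188 = 29.7812.
Δq = 7.0192 − 1.7188 = 5.3004; wedge = 29.7812 − 16 = 13.7812.
Deadweight loss = ½ × 5.3004 × 13.7812 = 36.52.

36.52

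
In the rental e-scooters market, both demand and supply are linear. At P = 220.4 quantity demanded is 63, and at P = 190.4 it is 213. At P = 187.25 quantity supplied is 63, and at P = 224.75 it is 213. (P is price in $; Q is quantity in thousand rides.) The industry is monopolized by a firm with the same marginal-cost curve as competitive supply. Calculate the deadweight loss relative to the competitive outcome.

Demand slope = (190.4 − 220.4)/(213 − 63) = −0.2, so P = 233 − 0.2Q.
Supply slope = (224.75 − 187.25)/(213 − 63) = 0.25, so P = 171.5 + 0.25Q.
Competitive equilibrium: 233 − 0.2Q = 171.5 + 0.25Q → Q* = 136.6667, P* = 205.6667.
Marginal revenue: MR = 233 − 0.4Q. Set MR = MC: 233 − 0.4Q = 171.5 + 0.25Q → Q_m = 94.6154.
Price P_m = 233 − 0.2·94.6154 = 214.0769; MC(Q_m) = 171.5 + 0.25·94.6154 = 195.1539.
Competitive Q* = 136.6667, so ΔQ = 42.0513; wedge = 214.0769 − 195.1539 = 18.923.
Deadweight loss = ½ × 42.0513 × 18.923 = $397.87 thousand.

$397.87 thousand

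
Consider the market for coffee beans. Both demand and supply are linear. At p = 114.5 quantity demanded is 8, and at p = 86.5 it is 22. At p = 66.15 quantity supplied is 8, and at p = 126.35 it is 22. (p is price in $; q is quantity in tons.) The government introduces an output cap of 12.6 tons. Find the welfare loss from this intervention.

$29.78

Demand slope = (86.5 − 114.5)/(22 − 8) = −2, so p = 130.5 − 2q.
Supply slope = (126.35 − 66.15)/(22 − 8) = 4.3, so p = 31.75 + 4.3q.
Competitive equilibrium: 130.5 − 2q = 31.75 + 4.3q → q* = 15.6746, p* = 99.1508.
At q = 12.6: demand price = 130.5 − 2·12.6 = 105.3; supply price = 31.75 + 4.3·12.6 = 85.93.
Δq = 15.6746 − 12.6 = 3.0746; wedge = 105.3 − 85.93 = 19.37.
Welfare loss = ½ × 3.0746 × 19.37 = $29.78.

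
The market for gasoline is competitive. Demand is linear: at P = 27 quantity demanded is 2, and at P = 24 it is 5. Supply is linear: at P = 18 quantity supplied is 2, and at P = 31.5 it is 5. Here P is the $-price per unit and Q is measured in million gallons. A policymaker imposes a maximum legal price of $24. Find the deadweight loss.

Demand slope = (24 − 27)/(5 − 2) = −1, so P = 29 − Q.
Supply slope = (31.5 − 18)/(5 − 2) = 4.5, so P = 9 + 4.5Q.
Competitive equilibrium: 29 − Q = 9 + 4.5Q → Q* = 3.6364, P* = 25.3636.
At the ceiling P = 24, quantity supplied = (24 − 9)/4.5 = 3.3333.
Willingness to pay at Q' = 3.3333: 29 − 1·3.3333 = 25.6667.
ΔQ = 3.6364 − 3.3333 = 0.3031; wedge = 25.6667 − 24 = 1.6667.
DWL = ½ × 0.3031 × 1.6667 = $0.25 million.

$0.25 million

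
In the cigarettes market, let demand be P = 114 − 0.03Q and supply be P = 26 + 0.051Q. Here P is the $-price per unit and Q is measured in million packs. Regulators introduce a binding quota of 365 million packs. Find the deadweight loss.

Competitive equilibrium: 114 − 0.03Q = 26 + 0.051Q → Q* = 1086.4198, P* = 81.4074.
At Q = 365: demand price = 114 − 0.03·365 = 103.05; supply price = 26 + 0.051·365 = 44.615.
ΔQ = 1086.4198 − 365 = 721.4198; wedge = 103.05 − 44.615 = 58.435.
DWL = ½ × 721.4198 × 58.435 = $21078.08 million.

$21078.08 million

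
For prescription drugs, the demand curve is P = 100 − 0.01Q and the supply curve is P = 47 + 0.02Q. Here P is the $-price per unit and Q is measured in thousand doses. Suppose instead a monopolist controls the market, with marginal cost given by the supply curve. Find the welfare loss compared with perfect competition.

$2926.04 thousand

Competitive equilibrium: 100 − 0.01Q = 47 + 0.02Q → Q* = 1766.6667, P* = 82.3333.
Marginal revenue: MR = 100 − 0.02Q. Set MR = MC: 100 − 0.02Q = 47 + 0.02Q → Q_m = 1325.
Price P_m = 100 − 0.01·1325 = 86.75; MC(Q_m) = 47 + 0.02·1325 = 73.5.
Competitive Q* = 1766.6667, so ΔQ = 441.6667; wedge = 86.75 − 73.5 = 13.25.
Deadweight loss = ½ × 441.6667 × 13.25 = $2926.04 thousand.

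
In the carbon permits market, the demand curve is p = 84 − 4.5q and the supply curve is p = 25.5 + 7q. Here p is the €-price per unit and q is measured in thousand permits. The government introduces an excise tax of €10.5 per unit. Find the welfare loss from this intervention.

Competitive equilibrium: 84 − 4.5q = 25.5 + 7q → q* = 5.087, p* = 61.1087.
With the tax, the buyer price exceeds the seller price by 10.5: (84 − 4.5q) − (25.5 + 7q) = 10.5 → q' = 4.1739.
Δq = 5.087 − 4.1739 = 0.9131; the wedge equals the tax, 10.5.
The triangle = ½ × 0.9131 × 10.5 = €4.79 thousand.

€4.79 thousand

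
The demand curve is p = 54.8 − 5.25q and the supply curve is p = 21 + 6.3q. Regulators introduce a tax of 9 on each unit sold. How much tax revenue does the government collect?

Competitive equilibrium: 54.8 − 5.25q = 21 + 6.3q → q* = 2.9264, p* = 39.4364.
With the tax, the buyer price exceeds the seller price by 9: (54.8 − 5.25q) − (21 + 6.3q) = 9 → q' = 2.1472.
Tax revenue = 9 × 2.1472 = 19.32.

19.32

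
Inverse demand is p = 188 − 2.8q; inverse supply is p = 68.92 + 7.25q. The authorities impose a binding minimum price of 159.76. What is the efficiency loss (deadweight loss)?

15.62

Competitive equilibrium: 188 − 2.8q = 68.92 + 7.25q → q* = 11.8488, p* = 154.8235.
At the floor p = 159.76, quantity demanded = (188 − 159.76)/2.8 = 10.0857.
Sellers' marginal cost at q' = 10.0857: 68.92 + 7.25·10.0857 = 142.0413.
Δq = 11.8488 − 10.0857 = 1.7631; wedge = 159.76 − 142.0413 = 17.7187.
Welfare loss = ½ × 1.7631 × 17.7187 = 15.62.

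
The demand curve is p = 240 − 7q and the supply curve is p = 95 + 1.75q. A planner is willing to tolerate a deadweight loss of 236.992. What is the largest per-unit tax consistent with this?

64.4

Competitive equilibrium: 240 − 7q = 95 + 1.75q → q* = 16.5714, p* = 124.
A tax t gives Δq = t/8.75 and wedge t, so DWL = t²/17.5.
t²/17.5 = 236.992 → t² = 4147.36 → t = 64.4.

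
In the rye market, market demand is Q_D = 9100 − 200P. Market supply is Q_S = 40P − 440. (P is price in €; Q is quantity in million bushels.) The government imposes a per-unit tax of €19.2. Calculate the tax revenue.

In inverse form: demand P = 45.5 − 0.005Q, supply P = 11 + 0.025Q.
Competitive equilibrium: 45.5 − 0.005Q = 11 + 0.025Q → Q* = 1150, P* = 39.75.
With the tax, the buyer price exceeds the seller price by 19.2: (45.5 − 0.005Q) − (11 + 0.025Q) = 19.2 → Q' = 510.
Tax revenue = 19.2 × 510 = €9792 million.

€9792 million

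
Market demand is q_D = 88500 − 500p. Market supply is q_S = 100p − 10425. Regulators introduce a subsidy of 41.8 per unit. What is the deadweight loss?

In inverse form: demand p = 177 − 0.002q, supply p = 104.25 + 0.01q.
Competitive equilibrium: 177 − 0.002q = 104.25 + 0.01q → q* = 6062.5, p* = 164.875.
The subsidy lowers effective supply by 41.8: p = 62.45 + 0.01q.
New quantity: 177 − 0.002q = 62.45 + 0.01q → q' = 9545.8333.
Overproduction Δq = 9545.8333 − 6062.5 = 3483.3333; wedge = subsidy = 41.8.
Welfare loss = ½ × 3483.3333 × 41.8 = 72801.67.

72801.67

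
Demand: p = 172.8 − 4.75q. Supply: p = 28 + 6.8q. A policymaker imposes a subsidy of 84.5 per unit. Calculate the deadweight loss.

309.10

Competitive equilibrium: 172.8 − 4.75q = 28 + 6.8q → q* = 12.5368, p* = 113.2502.
The subsidy lowers effective supply by 84.5: p = 6.8q − 56.5.
New quantity: 172.8 − 4.75q = 6.8q − 56.5 → q' = 19.8528.
Overproduction Δq = 19.8528 − 12.5368 = 7.316; wedge = subsidy = 84.5.
The triangle = ½ × 7.316 × 84.5 = 309.10.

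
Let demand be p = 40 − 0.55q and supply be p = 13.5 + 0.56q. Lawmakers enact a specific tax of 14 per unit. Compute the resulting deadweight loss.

88.29

Competitive equilibrium: 40 − 0.55q = 13.5 + 0.56q → q* = 23.8739, p* = 26.8694.
With the tax, the buyer price exceeds the seller price by 14: (40 − 0.55q) − (13.5 + 0.56q) = 14 → q' = 11.2613.
Δq = 23.8739 − 11.2613 = 12.6126; the wedge equals the tax, 14.
Deadweight loss = ½ × 12.6126 × 14 = 88.29.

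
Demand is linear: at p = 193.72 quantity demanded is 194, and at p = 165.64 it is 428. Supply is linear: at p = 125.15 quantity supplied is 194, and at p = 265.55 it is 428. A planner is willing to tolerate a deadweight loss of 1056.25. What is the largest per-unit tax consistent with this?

39

Demand slope = (165.64 − 193.72)/(428 − 194) = −0.12, so p = 217 − 0.12q.
Supply slope = (265.55 − 125.15)/(428 − 194) = 0.6, so p = 8.75 + 0.6q.
Competitive equilibrium: 217 − 0.12q = 8.75 + 0.6q → q* = 289.2361, p* = 182.2917.
A tax t gives Δq = t/0.72 and wedge t, so DWL = t²/1.44.
t²/1.44 = 1056.25 → t² = 1521 → t = 39.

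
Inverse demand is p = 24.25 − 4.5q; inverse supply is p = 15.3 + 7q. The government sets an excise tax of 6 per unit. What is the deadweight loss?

Competitive equilibrium: 24.25 − 4.5q = 15.3 + 7q → q* = 0.7783, p* = 20.7478.
With the tax, the buyer price exceeds the seller price by 6: (24.25 − 4.5q) − (15.3 + 7q) = 6 → q' = 0.2565.
Δq = 0.7783 − 0.2565 = 0.5218; the wedge equals the tax, 6.
DWL = ½ × 0.5218 × 6 = 1.57.

1.57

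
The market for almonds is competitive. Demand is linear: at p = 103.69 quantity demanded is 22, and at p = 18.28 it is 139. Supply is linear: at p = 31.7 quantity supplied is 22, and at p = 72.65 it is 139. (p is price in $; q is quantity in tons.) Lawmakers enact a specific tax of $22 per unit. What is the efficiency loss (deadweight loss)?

Demand slope = (18.28 − 103.69)/(139 − 22) = −0.73, so p = 119.75 − 0.73q.
Supply slope = (72.65 − 31.7)/(139 − 22) = 0.35, so p = 24 + 0.35q.
Competitive equilibrium: 119.75 − 0.73q = 24 + 0.35q → q* = 88.6574, p* = 55.0301.
With the tax, the buyer price exceeds the seller price by 22: (119.75 − 0.73q) − (24 + 0.35q) = 22 → q' = 68.287.
Δq = 88.6574 − 68.287 = 20.3704; the wedge equals the tax, 22.
Deadweight loss = ½ × 20.3704 × 22 = $224.07.

$224.07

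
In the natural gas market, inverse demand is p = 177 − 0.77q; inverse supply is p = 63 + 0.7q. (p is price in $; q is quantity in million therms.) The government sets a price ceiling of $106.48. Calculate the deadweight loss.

Competitive equilibrium: 177 − 0.77q = 63 + 0.7q → q* = 77.55102, p* = 117.28571.
At the ceiling p = 106.48, quantity supplied = (106.48 − 63)/0.7 = 62.11429.
Willingness to pay at q' = 62.11429: 177 − 0.77·62.11429 = 129.172.
Δq = 77.55102 − 62.11429 = 15.43673; wedge = 129.172 − 106.48 = 22.692.
Welfare loss = ½ × 15.43673 × 22.692 = $175.15 million.

$175.15 million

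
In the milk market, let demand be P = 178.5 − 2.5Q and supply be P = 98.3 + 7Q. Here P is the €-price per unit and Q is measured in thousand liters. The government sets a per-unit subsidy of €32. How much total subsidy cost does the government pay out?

€377.94 thousand

Competitive equilibrium: 178.5 − 2.5Q = 98.3 + 7Q → Q* = 8.4421, P* = 157.3947.
The subsidy lowers effective supply by 32: P = 66.3 + 7Q.
New quantity: 178.5 − 2.5Q = 66.3 + 7Q → Q' = 11.8105.
Total subsidy cost = 32 × 11.8105 = €377.94 thousand.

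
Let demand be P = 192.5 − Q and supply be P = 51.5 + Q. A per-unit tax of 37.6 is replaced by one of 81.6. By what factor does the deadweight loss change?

Competitive equilibrium: 192.5 − Q = 51.5 + Q → Q* = 70.5, P* = 122.
For a per-unit tax t: ΔQ = t/2, so DWL = ½·t·(t/2) = t²/4.
At t = 37.6: DWL = 353.44. At t = 81.6: DWL = 1664.64.
Ratio = (81.6/37.6)² = 4.710.

4.710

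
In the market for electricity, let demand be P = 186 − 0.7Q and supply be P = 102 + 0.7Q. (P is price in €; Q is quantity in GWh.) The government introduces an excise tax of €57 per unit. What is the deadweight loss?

€1160.36

Competitive equilibrium: 186 − 0.7Q = 102 + 0.7Q → Q* = 60, P* = 144.
With the tax, the buyer price exceeds the seller price by 57: (186 − 0.7Q) − (102 + 0.7Q) = 57 → Q' = 19.2857.
ΔQ = 60 − 19.2857 = 40.7143; the wedge equals the tax, 57.
Deadweight loss = ½ × 40.7143 × 57 = €1160.36.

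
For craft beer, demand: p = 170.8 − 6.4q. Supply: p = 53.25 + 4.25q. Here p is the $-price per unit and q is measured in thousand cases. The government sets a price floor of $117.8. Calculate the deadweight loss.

Competitive equilibrium: 170.8 − 6.4q = 53.25 + 4.25q → q* = 11.03756, p* = 100.15962.
At the floor p = 117.8, quantity demanded = (170.8 − 117.8)/6.4 = 8.28125.
Sellers' marginal cost at q' = 8.28125: 53.25 + 4.25·8.28125 = 88.44531.
Δq = 11.03756 − 8.28125 = 2.75631; wedge = 117.8 − 88.44531 = 29.35469.
Deadweight loss = ½ × 2.75631 × 29.35469 = $40.46 thousand.

$40.46 thousand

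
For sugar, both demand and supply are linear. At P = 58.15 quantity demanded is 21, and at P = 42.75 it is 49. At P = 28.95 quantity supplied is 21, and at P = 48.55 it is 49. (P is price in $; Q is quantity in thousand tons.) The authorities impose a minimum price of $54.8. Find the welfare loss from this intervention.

$186.39 thousand

Demand slope = (42.75 − 58.15)/(49 − 21) = −0.55, so P = 69.7 − 0.55Q.
Supply slope = (48.55 − 28.95)/(49 − 21) = 0.7, so P = 14.25 + 0.7Q.
Competitive equilibrium: 69.7 − 0.55Q = 14.25 + 0.7Q → Q* = 44.36, P* = 45.302.
At the floor P = 54.8, quantity demanded = (69.7 − 54.8)/0.55 = 27.0909.
Sellers' marginal cost at Q' = 27.0909: 14.25 + 0.7·27.0909 = 33.2136.
ΔQ = 44.36 − 27.0909 = 17.2691; wedge = 54.8 − 33.2136 = 21.5864.
DWL = ½ × 17.2691 × 21.5864 = $186.39 thousand.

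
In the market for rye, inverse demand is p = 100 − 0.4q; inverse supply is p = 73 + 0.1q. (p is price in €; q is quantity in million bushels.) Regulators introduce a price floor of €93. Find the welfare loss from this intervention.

Competitive equilibrium: 100 − 0.4q = 73 + 0.1q → q* = 54, p* = 78.4.
At the floor p = 93, quantity demanded = (100 − 93)/0.4 = 17.5.
Sellers' marginal cost at q' = 17.5: 73 + 0.1·17.5 = 74.75.
Δq = 54 − 17.5 = 36.5; wedge = 93 − 74.75 = 18.25.
DWL = ½ × 36.5 × 18.25 = €333.06 million.

€333.06 million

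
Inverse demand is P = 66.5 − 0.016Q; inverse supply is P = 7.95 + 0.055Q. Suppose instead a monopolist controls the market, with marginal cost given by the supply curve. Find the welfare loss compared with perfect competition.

Competitive equilibrium: 66.5 − 0.016Q = 7.95 + 0.055Q → Q* = 824.6479, P* = 53.3056.
Marginal revenue: MR = 66.5 − 0.032Q. Set MR = MC: 66.5 − 0.032Q = 7.95 + 0.055Q → Q_m = 672.9885.
Price P_m = 66.5 − 0.016·672.9885 = 55.7322; MC(Q_m) = 7.95 + 0.055·672.9885 = 44.9644.
Competitive Q* = 824.6479, so ΔQ = 151.6594; wedge = 55.7322 − 44.9644 = 10.7678.
Deadweight loss = ½ × 151.6594 × 10.7678 = 816.52.

816.52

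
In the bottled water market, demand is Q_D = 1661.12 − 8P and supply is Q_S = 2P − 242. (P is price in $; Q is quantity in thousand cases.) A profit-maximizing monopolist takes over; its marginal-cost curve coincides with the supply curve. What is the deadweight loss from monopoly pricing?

$166.81 thousand

In inverse form: demand P = 207.64 − 0.125Q, supply P = 121 + 0.5Q.
Competitive equilibrium: 207.64 − 0.125Q = 121 + 0.5Q → Q* = 138.624, P* = 190.312.
Marginal revenue: MR = 207.64 − 0.25Q. Set MR = MC: 207.64 − 0.25Q = 121 + 0.5Q → Q_m = 115.52.
Price P_m = 207.64 − 0.125·115.52 = 193.2; MC(Q_m) = 121 + 0.5·115.52 = 178.76.
Competitive Q* = 138.624, so ΔQ = 23.104; wedge = 193.2 − 178.76 = 14.44.
DWL = ½ × 23.104 × 14.44 = $166.81 thousand.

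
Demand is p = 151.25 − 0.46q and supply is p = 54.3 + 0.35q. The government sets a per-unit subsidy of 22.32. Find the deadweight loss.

307.52

Competitive equilibrium: 151.25 − 0.46q = 54.3 + 0.35q → q* = 119.6914, p* = 96.192.
The subsidy lowers effective supply by 22.32: p = 31.98 + 0.35q.
New quantity: 151.25 − 0.46q = 31.98 + 0.35q → q' = 147.2469.
Overproduction Δq = 147.2469 − 119.6914 = 27.5555; wedge = subsidy = 22.32.
Welfare loss = ½ × 27.5555 × 22.32 = 307.52.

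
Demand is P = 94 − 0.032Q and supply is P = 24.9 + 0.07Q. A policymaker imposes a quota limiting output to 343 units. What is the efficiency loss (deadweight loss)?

Competitive equilibrium: 94 − 0.032Q = 24.9 + 0.07Q → Q* = 677.451, P* = 72.3216.
At Q = 343: demand price = 94 − 0.032·343 = 83.024; supply price = 24.9 + 0.07·343 = 48.91.
ΔQ = 677.451 − 343 = 334.451; wedge = 83.024 − 48.91 = 34.114.
Deadweight loss = ½ × 334.451 × 34.114 = 5704.73.

5704.73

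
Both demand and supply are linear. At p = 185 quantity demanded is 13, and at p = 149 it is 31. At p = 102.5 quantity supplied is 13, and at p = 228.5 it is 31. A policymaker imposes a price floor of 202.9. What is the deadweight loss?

Demand slope = (149 − 185)/(31 − 13) = −2, so p = 211 − 2q.
Supply slope = (228.5 − 102.5)/(31 − 13) = 7, so p = 11.5 + 7q.
Competitive equilibrium: 211 − 2q = 11.5 + 7q → q* = 22.1667, p* = 166.6667.
At the floor p = 202.9, quantity demanded = (211 − 202.9)/2 = 4.05.
Sellers' marginal cost at q' = 4.05: 11.5 + 7·4.05 = 39.85.
Δq = 22.1667 − 4.05 = 18.1167; wedge = 202.9 − 39.85 = 163.05.
The triangle = ½ × 18.1167 × 163.05 = 1476.96.

1476.96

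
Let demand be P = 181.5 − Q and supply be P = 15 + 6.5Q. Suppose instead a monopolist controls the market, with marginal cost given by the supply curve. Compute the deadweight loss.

25.58

Competitive equilibrium: 181.5 − Q = 15 + 6.5Q → Q* = 22.2, P* = 159.3.
Marginal revenue: MR = 181.5 − 2Q. Set MR = MC: 181.5 − 2Q = 15 + 6.5Q → Q_m = 19.5882.
Price P_m = 181.5 − 1·19.5882 = 161.9118; MC(Q_m) = 15 + 6.5·19.5882 = 142.3233.
Competitive Q* = 22.2, so ΔQ = 2.6118; wedge = 161.9118 − 142.3233 = 19.5885.
DWL = ½ × 2.6118 × 19.5885 = 25.58.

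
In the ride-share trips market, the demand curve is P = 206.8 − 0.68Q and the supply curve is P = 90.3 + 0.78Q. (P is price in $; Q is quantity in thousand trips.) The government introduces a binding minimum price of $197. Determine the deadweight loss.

$3120.68 thousand

Competitive equilibrium: 206.8 − 0.68Q = 90.3 + 0.78Q → Q* = 79.7945, P* = 152.5397.
At the floor P = 197, quantity demanded = (206.8 − 197)/0.68 = 14.4118.
Sellers' marginal cost at Q' = 14.4118: 90.3 + 0.78·14.4118 = 101.5412.
ΔQ = 79.7945 − 14.4118 = 65.3827; wedge = 197 − 101.5412 = 95.4588.
DWL = ½ × 65.3827 × 95.4588 = $3120.68 thousand.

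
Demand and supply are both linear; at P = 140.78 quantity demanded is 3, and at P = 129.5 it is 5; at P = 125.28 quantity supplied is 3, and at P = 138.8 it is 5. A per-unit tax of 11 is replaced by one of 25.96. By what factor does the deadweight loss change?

Demand slope = (129.5 − 140.78)/(5 − 3) = −5.64, so P = 157.7 − 5.64Q.
Supply slope = (138.8 − 125.28)/(5 − 3) = 6.76, so P = 105 + 6.76Q.
Competitive equilibrium: 157.7 − 5.64Q = 105 + 6.76Q → Q* = 4.25, P* = 133.73.
For a per-unit tax t: ΔQ = t/12.4, so DWL = ½·t·(t/12.4) = t²/24.8.
At t = 11: DWL = 4.879. At t = 25.96: DWL = 27.174.
Ratio = (25.96/11)² = 5.5696.

5.5696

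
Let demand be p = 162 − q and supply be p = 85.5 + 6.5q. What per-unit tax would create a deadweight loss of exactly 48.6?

27

Competitive equilibrium: 162 − q = 85.5 + 6.5q → q* = 10.2, p* = 151.8.
A tax t gives Δq = t/7.5 and wedge t, so DWL = t²/15.
t²/15 = 48.6 → t² = 729 → t = 27.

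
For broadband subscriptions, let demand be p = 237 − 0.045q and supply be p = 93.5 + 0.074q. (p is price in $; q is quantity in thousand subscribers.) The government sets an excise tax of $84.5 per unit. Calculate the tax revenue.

$41894.96 thousand

Competitive equilibrium: 237 − 0.045q = 93.5 + 0.074q → q* = 1205.8824, p* = 182.7353.
With the tax, the buyer price exceeds the seller price by 84.5: (237 − 0.045q) − (93.5 + 0.074q) = 84.5 → q' = 495.7983.
Tax revenue = 84.5 × 495.7983 = $41894.96 thousand.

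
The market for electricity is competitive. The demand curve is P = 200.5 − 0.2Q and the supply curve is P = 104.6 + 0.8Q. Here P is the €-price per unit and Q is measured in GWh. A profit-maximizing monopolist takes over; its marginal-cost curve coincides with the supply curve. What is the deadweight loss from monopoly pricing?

€127.73

Competitive equilibrium: 200.5 − 0.2Q = 104.6 + 0.8Q → Q* = 95.9, P* = 181.32.
Marginal revenue: MR = 200.5 − 0.4Q. Set MR = MC: 200.5 − 0.4Q = 104.6 + 0.8Q → Q_m = 79.9167.
Price P_m = 200.5 − 0.2·79.9167 = 184.5167; MC(Q_m) = 104.6 + 0.8·79.9167 = 168.5334.
Competitive Q* = 95.9, so ΔQ = 15.9833; wedge = 184.5167 − 168.5334 = 15.9833.
DWL = ½ × 15.9833 × 15.9833 = €127.73.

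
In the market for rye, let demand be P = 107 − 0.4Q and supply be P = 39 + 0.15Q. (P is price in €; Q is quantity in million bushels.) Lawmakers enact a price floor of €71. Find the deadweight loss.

Competitive equilibrium: 107 − 0.4Q = 39 + 0.15Q → Q* = 123.6364, P* = 57.5455.
At the floor P = 71, quantity demanded = (107 − 71)/0.4 = 90.
Sellers' marginal cost at Q' = 90: 39 + 0.15·90 = 52.5.
ΔQ = 123.6364 − 90 = 33.6364; wedge = 71 − 52.5 = 18.5.
Deadweight loss = ½ × 33.6364 × 18.5 = €311.14 million.

€311.14 million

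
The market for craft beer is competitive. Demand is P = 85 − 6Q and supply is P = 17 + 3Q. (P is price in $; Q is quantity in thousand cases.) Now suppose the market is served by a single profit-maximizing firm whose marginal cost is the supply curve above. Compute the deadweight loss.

Competitive equilibrium: 85 − 6Q = 17 + 3Q → Q* = 7.5556, P* = 39.6667.
Marginal revenue: MR = 85 − 12Q. Set MR = MC: 85 − 12Q = 17 + 3Q → Q_m = 4.5333.
Price P_m = 85 − 6·4.5333 = 57.8002; MC(Q_m) = 17 + 3·4.5333 = 30.5999.
Competitive Q* = 7.5556, so ΔQ = 3.0223; wedge = 57.8002 − 30.5999 = 27.2003.
Deadweight loss = ½ × 3.0223 × 27.2003 = $41.10 thousand.

$41.10 thousand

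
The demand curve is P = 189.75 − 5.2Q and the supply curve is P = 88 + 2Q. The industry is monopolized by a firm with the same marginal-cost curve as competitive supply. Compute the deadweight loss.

Competitive equilibrium: 189.75 − 5.2Q = 88 + 2Q → Q* = 14.1319, P* = 116.2639.
Marginal revenue: MR = 189.75 − 10.4Q. Set MR = MC: 189.75 − 10.4Q = 88 + 2Q → Q_m = 8.2056.
Price P_m = 189.75 − 5.2·8.2056 = 147.0809; MC(Q_m) = 88 + 2·8.2056 = 104.4112.
Competitive Q* = 14.1319, so ΔQ = 5.9263; wedge = 147.0809 − 104.4112 = 42.6697.
Welfare loss = ½ × 5.9263 × 42.6697 = 126.44.

126.44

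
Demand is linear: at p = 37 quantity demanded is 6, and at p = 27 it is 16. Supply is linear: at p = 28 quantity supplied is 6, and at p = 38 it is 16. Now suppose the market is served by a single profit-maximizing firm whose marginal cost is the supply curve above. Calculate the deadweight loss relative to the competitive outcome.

Demand slope = (27 − 37)/(16 − 6) = −1, so p = 43 − q.
Supply slope = (38 − 28)/(16 − 6) = 1, so p = 22 + q.
Competitive equilibrium: 43 − q = 22 + q → q* = 10.5, p* = 32.5.
Marginal revenue: MR = 43 − 2q. Set MR = MC: 43 − 2q = 22 + q → q_m = 7.
Price p_m = 43 − 1·7 = 36; MC(q_m) = 22 + 1·7 = 29.
Competitive q* = 10.5, so Δq = 3.5; wedge = 36 − 29 = 7.
The triangle = ½ × 3.5 × 7 = 12.25.

12.25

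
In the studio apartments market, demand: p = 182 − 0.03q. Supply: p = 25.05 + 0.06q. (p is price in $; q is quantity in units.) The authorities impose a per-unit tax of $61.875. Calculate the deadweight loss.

$21269.53

Competitive equilibrium: 182 − 0.03q = 25.05 + 0.06q → q* = 1743.8889, p* = 129.6833.
With the tax, the buyer price exceeds the seller price by 61.875: (182 − 0.03q) − (25.05 + 0.06q) = 61.875 → q' = 1056.3889.
Δq = 1743.8889 − 1056.3889 = 687.5; the wedge equals the tax, 61.875.
Deadweight loss = ½ × 687.5 × 61.875 = $21269.53.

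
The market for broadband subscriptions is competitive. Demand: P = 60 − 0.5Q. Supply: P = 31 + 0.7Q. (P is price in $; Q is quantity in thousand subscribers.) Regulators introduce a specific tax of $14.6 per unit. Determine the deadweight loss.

$88.82 thousand

Competitive equilibrium: 60 − 0.5Q = 31 + 0.7Q → Q* = 24.1667, P* = 47.9167.
With the tax, the buyer price exceeds the seller price by 14.6: (60 − 0.5Q) − (31 + 0.7Q) = 14.6 → Q' = 12.
ΔQ = 24.1667 − 12 = 12.1667; the wedge equals the tax, 14.6.
DWL = ½ × 12.1667 × 14.6 = $88.82 thousand.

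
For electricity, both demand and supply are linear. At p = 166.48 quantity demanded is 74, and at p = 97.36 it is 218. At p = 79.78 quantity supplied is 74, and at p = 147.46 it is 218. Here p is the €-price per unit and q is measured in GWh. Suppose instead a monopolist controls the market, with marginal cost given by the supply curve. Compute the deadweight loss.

Demand slope = (97.36 − 166.48)/(218 − 74) = −0.48, so p = 202 − 0.48q.
Supply slope = (147.46 − 79.78)/(218 − 74) = 0.47, so p = 45 + 0.47q.
Competitive equilibrium: 202 − 0.48q = 45 + 0.47q → q* = 165.2632, p* = 122.6737.
Marginal revenue: MR = 202 − 0.96q. Set MR = MC: 202 − 0.96q = 45 + 0.47q → q_m = 109.7902.
Price p_m = 202 − 0.48·109.7902 = 149.3007; MC(q_m) = 45 + 0.47·109.7902 = 96.6014.
Competitive q* = 165.2632, so Δq = 55.473; wedge = 149.3007 − 96.6014 = 52.6993.
Deadweight loss = ½ × 55.473 × 52.6993 = €1461.69.

€1461.69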